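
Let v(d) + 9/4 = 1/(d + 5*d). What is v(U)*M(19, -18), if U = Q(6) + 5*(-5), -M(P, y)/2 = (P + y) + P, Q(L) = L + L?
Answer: 3530/39 ≈ 90.513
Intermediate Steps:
Q(L) = 2*L
M(P, y) = -4*P - 2*y (M(P, y) = -2*((P + y) + P) = -2*(y + 2*P) = -4*P - 2*y)
U = -13 (U = 2*6 + 5*(-5) = 12 - 25 = -13)
v(d) = -9/4 + 1/(6*d) (v(d) = -9/4 + 1/(d + 5*d) = -9/4 + 1/(6*d))
v(U)*M(19, -18) = ((1/12)*(2 - 27*(-13))/(-13))*(-4*19 - 2*(-18)) = ((1/12)*(-1/13)*(2 + 351))*(-76 + 36) = ((1/12)*(-1/13)*353)*(-40) = -353/156*(-40) = 3530/39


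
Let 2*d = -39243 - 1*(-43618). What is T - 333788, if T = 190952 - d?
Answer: -290047/2 ≈ -1.4502e+5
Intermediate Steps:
d = 4375/2 (d = (-39243 - 1*(-43618))/2 = (-39243 + 43618)/2 = (1/2)*4375 = 4375/2 ≈ 2187.5)
T = 377529/2 (T = 190952 - 1*4375/2 = 190952 - 4375/2 = 377529/2 ≈ 1.8876e+5)
T - 333788 = 377529/2 - 333788 = -290047/2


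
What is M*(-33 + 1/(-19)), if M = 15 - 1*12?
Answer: -1884/19 ≈ -99.158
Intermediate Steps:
M = 3 (M = 15 - 12 = 3)
M*(-33 + 1/(-19)) = 3*(-33 + 1/(-19)) = 3*(-33 - 1/19) = 3*(-628/19) = -1884/19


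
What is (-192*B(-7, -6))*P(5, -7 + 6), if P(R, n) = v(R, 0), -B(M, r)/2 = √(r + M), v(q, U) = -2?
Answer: -768*I*√13 ≈ -2769.1*I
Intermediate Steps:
B(M, r) = -2*√(M + r) (B(M, r) = -2*√(r + M) = -2*√(M + r))
P(R, n) = -2
(-192*B(-7, -6))*P(5, -7 + 6) = -(-384)*√(-7 - 6)*(-2) = -(-384)*√(-13)*(-2) = -(-384)*I*√13*(-2) = (384*I*√13)*(-2) = -768*I*√13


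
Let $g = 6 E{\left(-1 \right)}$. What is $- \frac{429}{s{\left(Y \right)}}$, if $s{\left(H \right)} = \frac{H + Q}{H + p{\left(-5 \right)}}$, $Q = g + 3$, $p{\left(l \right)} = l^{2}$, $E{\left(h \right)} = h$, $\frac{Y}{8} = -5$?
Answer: $- \frac{6435}{43} \approx -149.65$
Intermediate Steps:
$Y = -40$ ($Y = 8 \left(-5\right) = -40$)
$g = -6$ ($g = 6 \left(-1\right) = -6$)
$Q = -3$ ($Q = -6 + 3 = -3$)
$s{\left(H \right)} = \frac{-3 + H}{25 + H}$ ($s{\left(H \right)} = \frac{H - 3}{H + \left(-5\right)^{2}} = \frac{-3 + H}{H + 25} = \frac{-3 + H}{25 + H}$)
$- \frac{429}{s{\left(Y \right)}} = - \frac{429}{\frac{1}{25 - 40} \left(-3 - 40\right)} = - \frac{429}{\frac{1}{-15} \left(-43\right)} = - \frac{429}{\left(- \frac{1}{15}\right) \left(-43\right)} = - \frac{429}{\frac{43}{15}} = \left(-429\right) \frac{15}{43} = - \frac{6435}{43}$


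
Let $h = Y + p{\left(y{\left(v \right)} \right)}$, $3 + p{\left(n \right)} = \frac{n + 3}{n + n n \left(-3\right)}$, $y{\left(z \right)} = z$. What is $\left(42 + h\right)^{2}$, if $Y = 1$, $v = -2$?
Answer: $\frac{312481}{196} \approx 1594.3$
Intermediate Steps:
$p{\left(n \right)} = -3 + \frac{3 + n}{n - 3 n^{2}}$ ($p{\left(n \right)} = -3 + \frac{n + 3}{n + n n \left(-3\right)} = -3 + \frac{3 + n}{n + n^{2} \left(-3\right)} = -3 + \frac{3 + n}{n - 3 n^{2}}$)
$h = - \frac{29}{14}$ ($h = 1 + \frac{-3 - 9 \left(-2\right)^{2} + 2 \left(-2\right)}{\left(-2\right) \left(-1 + 3 \left(-2\right)\right)} = 1 - \frac{-3 - 36 - 4}{2 \left(-1 - 6\right)} = 1 - \frac{-3 - 36 - 4}{2 \left(-7\right)} = 1 - \left(- \frac{1}{14}\right) \left(-43\right) = 1 - \frac{43}{14} = - \frac{29}{14} \approx -2.0714$)
$\left(42 + h\right)^{2} = \left(42 - \frac{29}{14}\right)^{2} = \left(\frac{559}{14}\right)^{2} = \frac{312481}{196}$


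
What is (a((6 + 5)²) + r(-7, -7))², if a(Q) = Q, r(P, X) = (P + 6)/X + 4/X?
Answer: 712336/49 ≈ 14537.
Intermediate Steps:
r(P, X) = 4/X + (6 + P)/X (r(P, X) = (6 + P)/X + 4/X = 4/X + (6 + P)/X)
(a((6 + 5)²) + r(-7, -7))² = ((6 + 5)² + (10 - 7)/(-7))² = (11² - ⅐*3)² = (121 - 3/7)² = (844/7)² = 712336/49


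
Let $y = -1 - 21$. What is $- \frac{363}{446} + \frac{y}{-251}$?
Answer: $- \frac{81301}{111946} \approx -0.72625$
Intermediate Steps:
$y = -22$ ($y = -1 - 21 = -22$)
$- \frac{363}{446} + \frac{y}{-251} = - \frac{363}{446} - \frac{22}{-251} = \left(-363\right) \frac{1}{446} - - \frac{22}{251} = - \frac{363}{446} + \frac{22}{251} = - \frac{81301}{111946}$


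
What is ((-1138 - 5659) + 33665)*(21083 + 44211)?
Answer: 1754319192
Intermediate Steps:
((-1138 - 5659) + 33665)*(21083 + 44211) = (-6797 + 33665)*65294 = 26868*65294 = 1754319192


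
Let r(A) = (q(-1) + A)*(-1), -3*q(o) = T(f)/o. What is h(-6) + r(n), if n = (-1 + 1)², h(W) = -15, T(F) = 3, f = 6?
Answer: -16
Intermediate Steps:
q(o) = -1/o
n = 0 (n = 0² = 0)
r(A) = -1 - A (r(A) = (-1/(-1) + A)*(-1) = (-1*(-1) + A)*(-1) = (1 + A)*(-1) = -1 - A)
h(-6) + r(n) = -15 + (-1 - 1*0) = -15 + (-1 + 0) = -15 - 1 = -16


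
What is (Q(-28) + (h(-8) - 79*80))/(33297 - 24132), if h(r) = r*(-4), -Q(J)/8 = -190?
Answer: -4768/9165 ≈ -0.52024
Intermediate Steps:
Q(J) = 1520 (Q(J) = -8*(-190) = 1520)
h(r) = -4*r
(Q(-28) + (h(-8) - 79*80))/(33297 - 24132) = (1520 + (-4*(-8) - 79*80))/(33297 - 24132) = (1520 + (32 - 6320))/9165 = (1520 - 6288)*(1/9165) = -4768*1/9165 = -4768/9165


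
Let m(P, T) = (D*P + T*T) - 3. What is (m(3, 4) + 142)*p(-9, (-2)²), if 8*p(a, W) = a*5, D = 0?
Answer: -6975/8 ≈ -871.88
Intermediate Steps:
m(P, T) = -3 + T² (m(P, T) = (0*P + T*T) - 3 = (0 + T²) - 3 = T² - 3 = -3 + T²)
p(a, W) = 5*a/8 (p(a, W) = (a*5)/8 = (5*a)/8 = 5*a/8)
(m(3, 4) + 142)*p(-9, (-2)²) = ((-3 + 4²) + 142)*((5/8)*(-9)) = ((-3 + 16) + 142)*(-45/8) = (13 + 142)*(-45/8) = 155*(-45/8) = -6975/8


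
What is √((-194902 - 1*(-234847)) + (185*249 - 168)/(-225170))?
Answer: 3*√225029137475890/225170 ≈ 199.86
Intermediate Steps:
√((-194902 - 1*(-234847)) + (185*249 - 168)/(-225170)) = √((-194902 + 234847) + (46065 - 168)*(-1/225170)) = √(39945 + 45897*(-1/225170)) = √(39945 - 45897/225170) = √(8994369753/225170) = 3*√225029137475890/225170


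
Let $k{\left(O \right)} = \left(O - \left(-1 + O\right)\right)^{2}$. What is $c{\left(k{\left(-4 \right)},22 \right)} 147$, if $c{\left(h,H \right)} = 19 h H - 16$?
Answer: $59094$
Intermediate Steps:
$k{\left(O \right)} = 1$ ($k{\left(O \right)} = 1^{2} = 1$)
$c{\left(h,H \right)} = -16 + 19 H h$ ($c{\left(h,H \right)} = 19 H h - 16 = -16 + 19 H h$)
$c{\left(k{\left(-4 \right)},22 \right)} 147 = \left(-16 + 19 \cdot 22 \cdot 1\right) 147 = \left(-16 + 418\right) 147 = 402 \cdot 147 = 59094$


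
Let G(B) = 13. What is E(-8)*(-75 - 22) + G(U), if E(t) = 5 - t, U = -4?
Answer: -1248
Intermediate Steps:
E(-8)*(-75 - 22) + G(U) = (5 - 1*(-8))*(-75 - 22) + 13 = (5 + 8)*(-97) + 13 = 13*(-97) + 13 = -1261 + 13 = -1248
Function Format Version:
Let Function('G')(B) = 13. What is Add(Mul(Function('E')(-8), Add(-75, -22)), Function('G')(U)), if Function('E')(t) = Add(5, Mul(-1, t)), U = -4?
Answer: -1248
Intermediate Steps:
Add(Mul(Function('E')(-8), Add(-75, -22)), Function('G')(U)) = Add(Mul(Add(5, Mul(-1, -8)), Add(-75, -22)), 13) = Add(Mul(Add(5, 8), -97), 13) = Add(Mul(13, -97), 13) = Add(-1261, 13) = -1248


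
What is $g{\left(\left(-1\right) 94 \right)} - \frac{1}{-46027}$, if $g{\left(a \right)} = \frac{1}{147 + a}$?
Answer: $\frac{46080}{2439431} \approx 0.01889$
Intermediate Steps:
$g{\left(\left(-1\right) 94 \right)} - \frac{1}{-46027} = \frac{1}{147 - 94} - \frac{1}{-46027} = \frac{1}{147 - 94} - - \frac{1}{46027} = \frac{1}{53} + \frac{1}{46027} = \frac{46080}{2439431}$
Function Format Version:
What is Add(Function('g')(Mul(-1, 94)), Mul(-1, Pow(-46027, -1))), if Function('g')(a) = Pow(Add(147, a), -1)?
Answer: Rational(46080, 2439431) ≈ 0.018890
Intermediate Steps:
Add(Function('g')(Mul(-1, 94)), Mul(-1, Pow(-46027, -1))) = Add(Pow(Add(147, Mul(-1, 94)), -1), Mul(-1, Pow(-46027, -1))) = Add(Pow(Add(147, -94), -1), Mul(-1, Rational(-1, 46027))) = Add(Pow(53, -1), Rational(1, 46027)) = Add(Rational(1, 53), Rational(1, 46027)) = Rational(46080, 2439431)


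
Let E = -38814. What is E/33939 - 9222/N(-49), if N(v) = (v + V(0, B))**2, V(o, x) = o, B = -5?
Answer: -135392624/27162513 ≈ -4.9845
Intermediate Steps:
N(v) = v**2 (N(v) = (v + 0)**2 = v**2)
E/33939 - 9222/N(-49) = -38814/33939 - 9222/((-49)**2) = -38814*1/33939 - 9222/2401 = -12938/11313 - 9222*1/2401 = -12938/11313 - 9222/2401 = -135392624/27162513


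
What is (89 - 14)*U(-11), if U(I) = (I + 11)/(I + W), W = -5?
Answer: 0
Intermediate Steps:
U(I) = (11 + I)/(-5 + I) (U(I) = (I + 11)/(I - 5) = (11 + I)/(-5 + I))
(89 - 14)*U(-11) = (89 - 14)*((11 - 11)/(-5 - 11)) = 75*(0/(-16)) = 75*(-1/16*0) = 75*0 = 0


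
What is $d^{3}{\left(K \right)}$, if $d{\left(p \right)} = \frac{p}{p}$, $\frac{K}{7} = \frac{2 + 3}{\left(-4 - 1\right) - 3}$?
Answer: $1$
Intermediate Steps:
$K = - \frac{35}{8}$ ($K = 7 \frac{2 + 3}{\left(-4 - 1\right) - 3} = 7 \frac{5}{\left(-4 - 1\right) - 3} = 7 \frac{5}{-5 - 3} = 7 \frac{5}{-8} = 7 \cdot 5 \left(- \frac{1}{8}\right) = 7 \left(- \frac{5}{8}\right) = - \frac{35}{8} \approx -4.375$)
$d{\left(p \right)} = 1$
$d^{3}{\left(K \right)} = 1^{3} = 1$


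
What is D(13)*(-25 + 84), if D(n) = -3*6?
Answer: -1062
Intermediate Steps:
D(n) = -18
D(13)*(-25 + 84) = -18*(-25 + 84) = -18*59 = -1062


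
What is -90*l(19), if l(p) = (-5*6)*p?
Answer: 51300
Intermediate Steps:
l(p) = -30*p
-90*l(19) = -(-2700)*19 = -90*(-570) = 51300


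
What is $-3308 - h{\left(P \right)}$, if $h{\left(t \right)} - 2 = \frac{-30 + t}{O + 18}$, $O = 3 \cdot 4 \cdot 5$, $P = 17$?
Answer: $- \frac{19859}{6} \approx -3309.8$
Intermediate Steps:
$O = 60$ ($O = 12 \cdot 5 = 60$)
$h{\left(t \right)} = \frac{21}{13} + \frac{t}{78}$ ($h{\left(t \right)} = 2 + \frac{-30 + t}{60 + 18} = 2 + \frac{-30 + t}{78} = 2 + \left(-30 + t\right) \frac{1}{78} = 2 + \left(- \frac{5}{13} + \frac{t}{78}\right) = \frac{21}{13} + \frac{t}{78}$)
$-3308 - h{\left(P \right)} = -3308 - \left(\frac{21}{13} + \frac{1}{78} \cdot 17\right) = -3308 - \left(\frac{21}{13} + \frac{17}{78}\right) = -3308 - \frac{11}{6} = - \frac{19859}{6}$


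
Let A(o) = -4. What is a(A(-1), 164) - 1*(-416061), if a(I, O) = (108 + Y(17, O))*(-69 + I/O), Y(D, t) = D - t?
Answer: 17168871/41 ≈ 4.1875e+5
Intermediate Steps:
a(I, O) = (-69 + I/O)*(125 - O) (a(I, O) = (108 + (17 - O))*(-69 + I/O) = (125 - O)*(-69 + I/O) = (-69 + I/O)*(125 - O))
a(A(-1), 164) - 1*(-416061) = (-8625 - 1*(-4) + 69*164 + 125*(-4)/164) - 1*(-416061) = (-8625 + 4 + 11316 + 125*(-4)*(1/164)) + 416061 = (-8625 + 4 + 11316 - 125/41) + 416061 = 110370/41 + 416061 = 17168871/41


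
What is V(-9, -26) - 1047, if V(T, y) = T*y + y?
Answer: -839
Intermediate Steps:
V(T, y) = y + T*y
V(-9, -26) - 1047 = -26*(1 - 9) - 1047 = -26*(-8) - 1047 = 208 - 1047 = -839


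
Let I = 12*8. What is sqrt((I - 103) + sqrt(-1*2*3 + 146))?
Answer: sqrt(-7 + 2*sqrt(35)) ≈ 2.1982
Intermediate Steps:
I = 96
sqrt((I - 103) + sqrt(-1*2*3 + 146)) = sqrt((96 - 103) + sqrt(-1*2*3 + 146)) = sqrt(-7 + sqrt(-2*3 + 146)) = sqrt(-7 + sqrt(-6 + 146)) = sqrt(-7 + sqrt(140)) = sqrt(-7 + 2*sqrt(35))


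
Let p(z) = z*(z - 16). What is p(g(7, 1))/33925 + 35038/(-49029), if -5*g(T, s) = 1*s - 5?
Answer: -503923874/704791875 ≈ -0.71500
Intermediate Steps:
g(T, s) = 1 - s/5 (g(T, s) = -(1*s - 5)/5 = -(s - 5)/5 = -(-5 + s)/5 = 1 - s/5)
p(z) = z*(-16 + z)
p(g(7, 1))/33925 + 35038/(-49029) = ((1 - ⅕*1)*(-16 + (1 - ⅕*1)))/33925 + 35038/(-49029) = ((1 - ⅕)*(-16 + (1 - ⅕)))*(1/33925) + 35038*(-1/49029) = (4*(-16 + ⅘)/5)*(1/33925) - 35038/49029 = ((⅘)*(-76/5))*(1/33925) - 35038/49029 = -304/25*1/33925 - 35038/49029 = -304/848125 - 35038/49029 = -503923874/704791875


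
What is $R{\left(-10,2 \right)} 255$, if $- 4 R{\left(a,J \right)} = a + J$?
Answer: $510$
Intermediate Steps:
$R{\left(a,J \right)} = - \frac{J}{4} - \frac{a}{4}$ ($R{\left(a,J \right)} = - \frac{a + J}{4} = - \frac{J + a}{4} = - \frac{J}{4} - \frac{a}{4}$)
$R{\left(-10,2 \right)} 255 = \left(\left(- \frac{1}{4}\right) 2 - - \frac{5}{2}\right) 255 = \left(- \frac{1}{2} + \frac{5}{2}\right) 255 = 2 \cdot 255 = 510$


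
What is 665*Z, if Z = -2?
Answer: -1330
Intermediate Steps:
665*Z = 665*(-2) = -1330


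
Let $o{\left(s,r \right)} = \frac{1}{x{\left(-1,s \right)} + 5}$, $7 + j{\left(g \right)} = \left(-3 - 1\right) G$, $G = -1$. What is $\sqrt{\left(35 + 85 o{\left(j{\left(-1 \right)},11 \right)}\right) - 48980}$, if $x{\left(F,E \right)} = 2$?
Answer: $\frac{i \sqrt{2397710}}{7} \approx 221.21 i$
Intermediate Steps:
$j{\left(g \right)} = -3$ ($j{\left(g \right)} = -7 + \left(-3 - 1\right) \left(-1\right) = -7 - -4 = -7 + 4 = -3$)
$o{\left(s,r \right)} = \frac{1}{7}$ ($o{\left(s,r \right)} = \frac{1}{2 + 5} = \frac{1}{7}$)
$\sqrt{\left(35 + 85 o{\left(j{\left(-1 \right)},11 \right)}\right) - 48980} = \sqrt{\left(35 + 85 \cdot \frac{1}{7}\right) - 48980} = \sqrt{\left(35 + \frac{85}{7}\right) - 48980} = \sqrt{\frac{330}{7} - 48980} = \sqrt{- \frac{342530}{7}} = \frac{i \sqrt{2397710}}{7}$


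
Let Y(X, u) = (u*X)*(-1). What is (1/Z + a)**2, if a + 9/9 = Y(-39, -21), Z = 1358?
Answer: 1240013646481/1844164 ≈ 6.7240e+5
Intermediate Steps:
Y(X, u) = -X*u (Y(X, u) = (X*u)*(-1) = -X*u)
a = -820 (a = -1 - 1*(-39)*(-21) = -1 - 819 = -820)
(1/Z + a)**2 = (1/1358 - 820)**2 = (-1113559/1358)**2 = 1240013646481/1844164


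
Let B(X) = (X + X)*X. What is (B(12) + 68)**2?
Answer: 126736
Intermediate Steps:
B(X) = 2*X**2 (B(X) = (2*X)*X = 2*X**2)
(B(12) + 68)**2 = (2*12**2 + 68)**2 = (2*144 + 68)**2 = (288 + 68)**2 = 356**2 = 126736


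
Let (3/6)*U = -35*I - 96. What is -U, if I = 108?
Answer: 7752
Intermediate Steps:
U = -7752 (U = 2*(-35*108 - 96) = 2*(-3780 - 96) = 2*(-3876) = -7752)
-U = -1*(-7752) = 7752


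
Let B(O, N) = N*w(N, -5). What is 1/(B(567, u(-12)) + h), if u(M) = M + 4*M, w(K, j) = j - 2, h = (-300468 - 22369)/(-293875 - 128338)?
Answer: 422213/177652297 ≈ 0.0023766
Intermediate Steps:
h = 322837/422213 (h = -322837/(-422213) = -322837*(-1/422213) = 322837/422213 ≈ 0.76463)
w(K, j) = -2 + j
u(M) = 5*M
B(O, N) = -7*N (B(O, N) = N*(-2 - 5) = N*(-7) = -7*N)
1/(B(567, u(-12)) + h) = 1/(-35*(-12) + 322837/422213) = 1/(-7*(-60) + 322837/422213) = 1/(420 + 322837/422213) = 1/(177652297/422213) = 422213/177652297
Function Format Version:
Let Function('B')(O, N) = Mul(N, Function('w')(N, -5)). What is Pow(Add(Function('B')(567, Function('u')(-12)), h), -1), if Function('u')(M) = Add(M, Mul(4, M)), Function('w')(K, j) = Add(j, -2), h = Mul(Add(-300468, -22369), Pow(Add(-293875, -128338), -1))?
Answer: Rational(422213, 177652297) ≈ 0.0023766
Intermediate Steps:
h = Rational(322837, 422213) (h = Mul(-322837, Pow(-422213, -1)) = Mul(-322837, Rational(-1, 422213)) = Rational(322837, 422213) ≈ 0.76463)
Function('w')(K, j) = Add(-2, j)
Function('u')(M) = Mul(5, M)
Function('B')(O, N) = Mul(-7, N) (Function('B')(O, N) = Mul(N, Add(-2, -5)) = Mul(N, -7) = Mul(-7, N))
Pow(Add(Function('B')(567, Function('u')(-12)), h), -1) = Pow(Add(Mul(-7, Mul(5, -12)), Rational(322837, 422213)), -1) = Pow(Add(Mul(-7, -60), Rational(322837, 422213)), -1) = Pow(Add(420, Rational(322837, 422213)), -1) = Pow(Rational(177652297, 422213), -1) = Rational(422213, 177652297)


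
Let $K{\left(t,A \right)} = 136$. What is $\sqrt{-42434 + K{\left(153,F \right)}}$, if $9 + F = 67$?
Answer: $i \sqrt{42298} \approx 205.66 i$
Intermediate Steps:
$F = 58$ ($F = -9 + 67 = 58$)
$\sqrt{-42434 + K{\left(153,F \right)}} = \sqrt{-42434 + 136} = \sqrt{-42298} = i \sqrt{42298}$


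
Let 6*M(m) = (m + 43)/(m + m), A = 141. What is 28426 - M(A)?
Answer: 12024152/423 ≈ 28426.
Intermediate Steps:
M(m) = (43 + m)/(12*m) (M(m) = ((m + 43)/(m + m))/6 = ((43 + m)/((2*m)))/6 = ((43 + m)*(1/(2*m)))/6 = ((43 + m)/(2*m))/6 = (43 + m)/(12*m))
28426 - M(A) = 28426 - (43 + 141)/(12*141) = 28426 - 184/(12*141) = 28426 - 1*46/423 = 28426 - 46/423 = 12024152/423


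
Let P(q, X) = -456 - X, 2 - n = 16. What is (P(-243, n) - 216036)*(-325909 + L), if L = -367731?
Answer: 150157799920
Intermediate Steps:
n = -14 (n = 2 - 1*16 = 2 - 16 = -14)
(P(-243, n) - 216036)*(-325909 + L) = ((-456 - 1*(-14)) - 216036)*(-325909 - 367731) = ((-456 + 14) - 216036)*(-693640) = (-442 - 216036)*(-693640) = -216478*(-693640) = 150157799920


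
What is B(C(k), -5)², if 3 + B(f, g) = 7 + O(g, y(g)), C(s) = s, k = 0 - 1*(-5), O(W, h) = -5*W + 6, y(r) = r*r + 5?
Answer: 1225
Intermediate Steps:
y(r) = 5 + r² (y(r) = r² + 5 = 5 + r²)
O(W, h) = 6 - 5*W
k = 5 (k = 0 + 5 = 5)
B(f, g) = 10 - 5*g (B(f, g) = -3 + (7 + (6 - 5*g)) = -3 + (13 - 5*g) = 10 - 5*g)
B(C(k), -5)² = (10 - 5*(-5))² = (10 + 25)² = 35² = 1225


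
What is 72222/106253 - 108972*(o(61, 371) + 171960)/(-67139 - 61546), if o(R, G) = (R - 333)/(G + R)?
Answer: 1991058389132594/13673167305 ≈ 1.4562e+5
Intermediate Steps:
o(R, G) = (-333 + R)/(G + R)
72222/106253 - 108972*(o(61, 371) + 171960)/(-67139 - 61546) = 72222/106253 - 108972*((-333 + 61)/(371 + 61) + 171960)/(-67139 - 61546) = 72222*(1/106253) - 108972/((-128685/(-272/432 + 171960))) = 72222/106253 - 108972/((-128685/((1/432)*(-272) + 171960))) = 72222/106253 - 108972/((-128685/(-17/27 + 171960))) = 72222/106253 - 108972/((-128685/4642903/27)) = 72222/106253 - 108972/((-128685*27/4642903)) = 72222/106253 - 108972/(-3474495/4642903) = 72222/106253 - 108972*(-4642903/3474495) = 72222/106253 + 18738756508/128685 = 1991058389132594/13673167305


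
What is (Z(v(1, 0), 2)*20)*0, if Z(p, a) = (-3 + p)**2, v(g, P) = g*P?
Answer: 0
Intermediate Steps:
v(g, P) = P*g
(Z(v(1, 0), 2)*20)*0 = ((-3 + 0*1)**2*20)*0 = ((-3 + 0)**2*20)*0 = ((-3)**2*20)*0 = (9*20)*0 = 180*0 = 0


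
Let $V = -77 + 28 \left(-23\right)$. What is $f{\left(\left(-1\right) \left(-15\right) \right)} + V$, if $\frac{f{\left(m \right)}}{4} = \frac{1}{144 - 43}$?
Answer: $- \frac{72817}{101} \approx -720.96$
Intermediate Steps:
$f{\left(m \right)} = \frac{4}{101}$ ($f{\left(m \right)} = \frac{4}{144 - 43} = \frac{4}{101}$)
$V = -721$ ($V = -77 - 644 = -721$)
$f{\left(\left(-1\right) \left(-15\right) \right)} + V = \frac{4}{101} - 721 = - \frac{72817}{101}$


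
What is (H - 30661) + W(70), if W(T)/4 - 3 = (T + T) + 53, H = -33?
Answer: -29910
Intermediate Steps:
W(T) = 224 + 8*T (W(T) = 12 + 4*((T + T) + 53) = 12 + 4*(2*T + 53) = 12 + 4*(53 + 2*T) = 12 + (212 + 8*T) = 224 + 8*T)
(H - 30661) + W(70) = (-33 - 30661) + (224 + 8*70) = -30694 + (224 + 560) = -30694 + 784 = -29910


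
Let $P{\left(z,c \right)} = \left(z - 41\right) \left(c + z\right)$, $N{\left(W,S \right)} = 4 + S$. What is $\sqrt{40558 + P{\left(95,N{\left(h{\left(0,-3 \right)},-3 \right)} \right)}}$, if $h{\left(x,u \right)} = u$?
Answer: $\sqrt{45742} \approx 213.87$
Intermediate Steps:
$P{\left(z,c \right)} = \left(-41 + z\right) \left(c + z\right)$
$\sqrt{40558 + P{\left(95,N{\left(h{\left(0,-3 \right)},-3 \right)} \right)}} = \sqrt{40558 + \left(95^{2} - 41 \left(4 - 3\right) - 3895 + \left(4 - 3\right) 95\right)} = \sqrt{40558 + \left(9025 - 41 - 3895 + 1 \cdot 95\right)} = \sqrt{40558 + \left(9025 - 41 - 3895 + 95\right)} = \sqrt{40558 + 5184} = \sqrt{45742}$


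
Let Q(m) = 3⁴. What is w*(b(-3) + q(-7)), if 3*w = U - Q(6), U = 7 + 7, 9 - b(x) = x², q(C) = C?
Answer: 469/3 ≈ 156.33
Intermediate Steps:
b(x) = 9 - x²
Q(m) = 81
U = 14
w = -67/3 (w = (14 - 1*81)/3 = (14 - 81)/3 = (⅓)*(-67) = -67/3 ≈ -22.333)
w*(b(-3) + q(-7)) = -67*((9 - 1*(-3)²) - 7)/3 = -67*((9 - 1*9) - 7)/3 = -67*((9 - 9) - 7)/3 = -67*(0 - 7)/3 = -67/3*(-7) = 469/3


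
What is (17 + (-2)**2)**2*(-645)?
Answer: -284445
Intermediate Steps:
(17 + (-2)**2)**2*(-645) = (17 + 4)**2*(-645) = 21**2*(-645) = 441*(-645) = -284445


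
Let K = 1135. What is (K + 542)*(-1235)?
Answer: -2071095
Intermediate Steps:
(K + 542)*(-1235) = (1135 + 542)*(-1235) = 1677*(-1235) = -2071095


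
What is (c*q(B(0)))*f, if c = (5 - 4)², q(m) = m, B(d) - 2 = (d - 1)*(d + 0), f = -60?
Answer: -120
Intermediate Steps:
B(d) = 2 + d*(-1 + d) (B(d) = 2 + (d - 1)*(d + 0) = 2 + (-1 + d)*d = 2 + d*(-1 + d))
c = 1 (c = 1² = 1)
(c*q(B(0)))*f = (1*(2 + 0² - 1*0))*(-60) = (1*(2 + 0 + 0))*(-60) = (1*2)*(-60) = 2*(-60) = -120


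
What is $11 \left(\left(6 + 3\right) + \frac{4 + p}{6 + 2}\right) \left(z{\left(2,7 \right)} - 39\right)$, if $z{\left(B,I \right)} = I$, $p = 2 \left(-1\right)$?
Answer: $-3256$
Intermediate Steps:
$p = -2$
$11 \left(\left(6 + 3\right) + \frac{4 + p}{6 + 2}\right) \left(z{\left(2,7 \right)} - 39\right) = 11 \left(\left(6 + 3\right) + \frac{4 - 2}{6 + 2}\right) \left(7 - 39\right) = 11 \left(9 + \frac{2}{8}\right) \left(-32\right) = 11 \left(9 + 2 \cdot \frac{1}{8}\right) \left(-32\right) = 11 \left(9 + \frac{1}{4}\right) \left(-32\right) = 11 \cdot \frac{37}{4} \left(-32\right) = \frac{407}{4} \left(-32\right) = -3256$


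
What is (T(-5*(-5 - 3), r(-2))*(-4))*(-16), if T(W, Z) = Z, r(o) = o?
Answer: -128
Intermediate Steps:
(T(-5*(-5 - 3), r(-2))*(-4))*(-16) = -2*(-4)*(-16) = 8*(-16) = -128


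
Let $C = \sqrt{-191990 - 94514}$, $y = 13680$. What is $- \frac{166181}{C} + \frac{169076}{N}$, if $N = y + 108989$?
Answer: $\frac{169076}{122669} + \frac{166181 i \sqrt{71626}}{143252} \approx 1.3783 + 310.47 i$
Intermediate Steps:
$N = 122669$ ($N = 13680 + 108989 = 122669$)
$C = 2 i \sqrt{71626}$ ($C = \sqrt{-286504} = 2 i \sqrt{71626} \approx 535.26 i$)
$- \frac{166181}{C} + \frac{169076}{N} = - \frac{166181}{2 i \sqrt{71626}} + \frac{169076}{122669} = - 166181 \left(- \frac{i \sqrt{71626}}{143252}\right) + 169076 \cdot \frac{1}{122669} = \frac{166181 i \sqrt{71626}}{143252} + \frac{169076}{122669} = \frac{169076}{122669} + \frac{166181 i \sqrt{71626}}{143252}$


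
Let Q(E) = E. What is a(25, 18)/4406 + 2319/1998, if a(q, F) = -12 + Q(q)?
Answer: 853624/733599 ≈ 1.1636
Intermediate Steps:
a(q, F) = -12 + q
a(25, 18)/4406 + 2319/1998 = (-12 + 25)/4406 + 2319/1998 = 13*(1/4406) + 2319*(1/1998) = 13/4406 + 773/666 = 853624/733599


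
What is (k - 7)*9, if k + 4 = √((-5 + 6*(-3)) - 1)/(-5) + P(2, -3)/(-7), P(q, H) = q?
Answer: -711/7 - 18*I*√6/5 ≈ -101.57 - 8.8182*I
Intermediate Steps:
k = -30/7 - 2*I*√6/5 (k = -4 + (√((-5 + 6*(-3)) - 1)/(-5) + 2/(-7)) = -4 + (√((-5 - 18) - 1)*(-⅕) + 2*(-⅐)) = -4 + (√(-23 - 1)*(-⅕) - 2/7) = -4 + (√(-24)*(-⅕) - 2/7) = -4 + ((2*I*√6)*(-⅕) - 2/7) = -4 + (-2*I*√6/5 - 2/7) = -4 + (-2/7 - 2*I*√6/5) = -30/7 - 2*I*√6/5 ≈ -4.2857 - 0.9798*I)
(k - 7)*9 = ((-30/7 - 2*I*√6/5) - 7)*9 = (-79/7 - 2*I*√6/5)*9 = -711/7 - 18*I*√6/5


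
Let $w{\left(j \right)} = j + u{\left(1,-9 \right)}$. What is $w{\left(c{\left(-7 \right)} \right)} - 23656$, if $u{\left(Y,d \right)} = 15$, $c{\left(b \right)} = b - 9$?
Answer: $-23657$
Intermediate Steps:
$c{\left(b \right)} = -9 + b$
$w{\left(j \right)} = 15 + j$ ($w{\left(j \right)} = j + 15 = 15 + j$)
$w{\left(c{\left(-7 \right)} \right)} - 23656 = \left(15 - 16\right) - 23656 = -1 - 23656 = -23657$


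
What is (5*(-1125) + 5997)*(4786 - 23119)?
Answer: -6819876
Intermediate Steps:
(5*(-1125) + 5997)*(4786 - 23119) = (-5625 + 5997)*(-18333) = 372*(-18333) = -6819876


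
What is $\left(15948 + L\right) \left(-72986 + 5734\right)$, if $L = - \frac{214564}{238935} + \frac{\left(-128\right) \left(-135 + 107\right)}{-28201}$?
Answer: $- \frac{425088027912389056}{396365055} \approx -1.0725 \cdot 10^{9}$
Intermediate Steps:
$L = - \frac{6907262404}{6738205935}$ ($L = \left(-214564\right) \frac{1}{238935} + \left(-128\right) \left(-28\right) \left(- \frac{1}{28201}\right) = - \frac{214564}{238935} + 3584 \left(- \frac{1}{28201}\right) = - \frac{214564}{238935} - \frac{3584}{28201} = - \frac{6907262404}{6738205935} \approx -1.0251$)
$\left(15948 + L\right) \left(-72986 + 5734\right) = \left(15948 - \frac{6907262404}{6738205935}\right) \left(-72986 + 5734\right) = \frac{107454000988976}{6738205935} \left(-67252\right) = - \frac{425088027912389056}{396365055}$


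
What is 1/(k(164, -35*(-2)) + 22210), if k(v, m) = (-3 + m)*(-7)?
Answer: 1/21741 ≈ 4.5996e-5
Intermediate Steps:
k(v, m) = 21 - 7*m
1/(k(164, -35*(-2)) + 22210) = 1/((21 - (-245)*(-2)) + 22210) = 1/((21 - 7*70) + 22210) = 1/((21 - 490) + 22210) = 1/(-469 + 22210) = 1/21741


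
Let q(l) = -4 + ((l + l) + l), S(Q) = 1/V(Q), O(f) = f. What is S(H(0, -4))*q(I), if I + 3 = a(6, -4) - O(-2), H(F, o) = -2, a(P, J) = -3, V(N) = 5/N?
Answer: 32/5 ≈ 6.4000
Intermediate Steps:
S(Q) = Q/5 (S(Q) = 1/(5/Q) = Q/5)
I = -4 (I = -3 + (-3 - 1*(-2)) = -3 + (-3 + 2) = -3 - 1 = -4)
q(l) = -4 + 3*l (q(l) = -4 + (2*l + l) = -4 + 3*l)
S(H(0, -4))*q(I) = ((⅕)*(-2))*(-4 + 3*(-4)) = -2*(-4 - 12)/5 = -⅖*(-16) = 32/5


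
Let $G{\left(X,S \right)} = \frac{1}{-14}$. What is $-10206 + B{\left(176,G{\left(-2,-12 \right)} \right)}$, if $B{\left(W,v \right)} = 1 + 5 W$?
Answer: $-9325$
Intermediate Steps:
$G{\left(X,S \right)} = - \frac{1}{14}$
$-10206 + B{\left(176,G{\left(-2,-12 \right)} \right)} = -10206 + \left(1 + 5 \cdot 176\right) = -10206 + \left(1 + 880\right) = -10206 + 881 = -9325$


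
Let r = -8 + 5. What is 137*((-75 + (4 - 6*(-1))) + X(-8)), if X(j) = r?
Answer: -9316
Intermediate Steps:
r = -3
X(j) = -3
137*((-75 + (4 - 6*(-1))) + X(-8)) = 137*((-75 + (4 - 6*(-1))) - 3) = 137*((-75 + (4 + 6)) - 3) = 137*((-75 + 10) - 3) = 137*(-65 - 3) = 137*(-68) = -9316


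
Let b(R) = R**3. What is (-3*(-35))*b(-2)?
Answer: -840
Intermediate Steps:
(-3*(-35))*b(-2) = -3*(-35)*(-2)**3 = 105*(-8) = -840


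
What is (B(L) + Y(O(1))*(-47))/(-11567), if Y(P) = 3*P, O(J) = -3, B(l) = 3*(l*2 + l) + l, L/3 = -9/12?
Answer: -801/23134 ≈ -0.034624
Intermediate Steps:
L = -9/4 (L = 3*(-9/12) = 3*(-9*1/12) = 3*(-¾) = -9/4 ≈ -2.2500)
B(l) = 10*l (B(l) = 3*(2*l + l) + l = 3*(3*l) + l = 9*l + l = 10*l)
(B(L) + Y(O(1))*(-47))/(-11567) = (10*(-9/4) + (3*(-3))*(-47))/(-11567) = (-45/2 - 9*(-47))*(-1/11567) = (-45/2 + 423)*(-1/11567) = (801/2)*(-1/11567) = -801/23134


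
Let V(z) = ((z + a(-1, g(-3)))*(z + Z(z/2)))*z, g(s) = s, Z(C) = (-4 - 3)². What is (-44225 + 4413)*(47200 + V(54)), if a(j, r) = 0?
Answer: -13836580976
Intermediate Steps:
Z(C) = 49 (Z(C) = (-7)² = 49)
V(z) = z²*(49 + z) (V(z) = ((z + 0)*(z + 49))*z = (z*(49 + z))*z = z²*(49 + z))
(-44225 + 4413)*(47200 + V(54)) = (-44225 + 4413)*(47200 + 54²*(49 + 54)) = -39812*(47200 + 2916*103) = -39812*(47200 + 300348) = -39812*347548 = -13836580976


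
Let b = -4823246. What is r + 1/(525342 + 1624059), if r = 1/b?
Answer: 2673845/10367089775646 ≈ 2.5792e-7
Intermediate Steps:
r = -1/4823246 (r = 1/(-4823246) = -1/4823246 ≈ -2.0733e-7)
r + 1/(525342 + 1624059) = -1/4823246 + 1/(525342 + 1624059) = -1/4823246 + 1/2149401 = 2673845/10367089775646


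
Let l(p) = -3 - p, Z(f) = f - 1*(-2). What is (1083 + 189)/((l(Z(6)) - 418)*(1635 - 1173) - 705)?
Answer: -424/66301 ≈ -0.0063951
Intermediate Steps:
Z(f) = 2 + f (Z(f) = f + 2 = 2 + f)
(1083 + 189)/((l(Z(6)) - 418)*(1635 - 1173) - 705) = (1083 + 189)/(((-3 - (2 + 6)) - 418)*(1635 - 1173) - 705) = 1272/(((-3 - 1*8) - 418)*462 - 705) = 1272/(((-3 - 8) - 418)*462 - 705) = 1272/((-11 - 418)*462 - 705) = 1272/(-429*462 - 705) = 1272/(-198198 - 705) = 1272/(-198903) = 1272*(-1/198903) = -424/66301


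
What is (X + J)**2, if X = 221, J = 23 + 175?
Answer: 175561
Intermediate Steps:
J = 198
(X + J)**2 = (221 + 198)**2 = 419**2 = 175561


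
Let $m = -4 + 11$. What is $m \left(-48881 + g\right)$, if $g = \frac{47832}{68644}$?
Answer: $- \frac{5871844181}{17161} \approx -3.4216 \cdot 10^{5}$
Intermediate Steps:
$g = \frac{11958}{17161}$ ($g = 47832 \cdot \frac{1}{68644} = \frac{11958}{17161} \approx 0.69681$)
$m = 7$
$m \left(-48881 + g\right) = 7 \left(-48881 + \frac{11958}{17161}\right) = 7 \left(- \frac{838834883}{17161}\right) = - \frac{5871844181}{17161}$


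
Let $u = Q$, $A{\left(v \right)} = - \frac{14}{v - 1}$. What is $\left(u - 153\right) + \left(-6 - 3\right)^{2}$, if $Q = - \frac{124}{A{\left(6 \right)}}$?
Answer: $- \frac{194}{7} \approx -27.714$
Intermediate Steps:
$A{\left(v \right)} = - \frac{14}{-1 + v}$ ($A{\left(v \right)} = - \frac{14}{v - 1} = - \frac{14}{-1 + v}$)
$Q = \frac{310}{7}$ ($Q = - \frac{124}{\left(-14\right) \frac{1}{-1 + 6}} = - \frac{124}{\left(-14\right) \frac{1}{5}} = - \frac{124}{- \frac{14}{5}} = \left(-124\right) \left(- \frac{5}{14}\right) = \frac{310}{7} \approx 44.286$)
$u = \frac{310}{7} \approx 44.286$
$\left(u - 153\right) + \left(-6 - 3\right)^{2} = \left(\frac{310}{7} - 153\right) + \left(-6 - 3\right)^{2} = - \frac{761}{7} + \left(-9\right)^{2} = - \frac{761}{7} + 81 = - \frac{194}{7}$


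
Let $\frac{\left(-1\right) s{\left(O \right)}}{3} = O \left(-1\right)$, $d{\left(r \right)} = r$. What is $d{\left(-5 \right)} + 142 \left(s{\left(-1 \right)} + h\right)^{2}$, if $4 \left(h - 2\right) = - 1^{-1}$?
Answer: $\frac{1735}{8} \approx 216.88$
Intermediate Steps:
$h = \frac{7}{4}$ ($h = 2 + \frac{\left(-1\right) 1^{-1}}{4} = 2 + \frac{\left(-1\right) 1}{4} = 2 + \frac{1}{4} \left(-1\right) = 2 - \frac{1}{4} = \frac{7}{4} \approx 1.75$)
$s{\left(O \right)} = 3 O$ ($s{\left(O \right)} = - 3 O \left(-1\right) = - 3 \left(- O\right) = 3 O$)
$d{\left(-5 \right)} + 142 \left(s{\left(-1 \right)} + h\right)^{2} = -5 + 142 \left(3 \left(-1\right) + \frac{7}{4}\right)^{2} = -5 + 142 \left(-3 + \frac{7}{4}\right)^{2} = -5 + 142 \left(- \frac{5}{4}\right)^{2} = -5 + 142 \cdot \frac{25}{16} = -5 + \frac{1775}{8} = \frac{1735}{8}$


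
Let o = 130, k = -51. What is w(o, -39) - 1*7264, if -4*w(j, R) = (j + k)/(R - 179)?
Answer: -6334129/872 ≈ -7263.9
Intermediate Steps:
w(j, R) = -(-51 + j)/(4*(-179 + R)) (w(j, R) = -(j - 51)/(4*(R - 179)) = -(-51 + j)/(4*(-179 + R)))
w(o, -39) - 1*7264 = (51 - 1*130)/(4*(-179 - 39)) - 1*7264 = (¼)*(51 - 130)/(-218) - 7264 = (¼)*(-1/218)*(-79) - 7264 = 79/872 - 7264 = -6334129/872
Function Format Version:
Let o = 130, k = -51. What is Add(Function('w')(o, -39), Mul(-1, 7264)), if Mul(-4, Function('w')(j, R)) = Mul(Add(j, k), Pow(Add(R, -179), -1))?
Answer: Rational(-6334129, 872) ≈ -7263.9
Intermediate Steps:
Function('w')(j, R) = Mul(Rational(-1, 4), Pow(Add(-179, R), -1), Add(-51, j)) (Function('w')(j, R) = Mul(Rational(-1, 4), Mul(Add(j, -51), Pow(Add(R, -179), -1))) = Mul(Rational(-1, 4), Mul(Add(-51, j), Pow(Add(-179, R), -1))) = Mul(Rational(-1, 4), Mul(Pow(Add(-179, R), -1), Add(-51, j))) = Mul(Rational(-1, 4), Pow(Add(-179, R), -1), Add(-51, j)))
Add(Function('w')(o, -39), Mul(-1, 7264)) = Add(Mul(Rational(1, 4), Pow(Add(-179, -39), -1), Add(51, Mul(-1, 130))), Mul(-1, 7264)) = Add(Mul(Rational(1, 4), Pow(-218, -1), Add(51, -130)), -7264) = Add(Mul(Rational(1, 4), Rational(-1, 218), -79), -7264) = Add(Rational(79, 872), -7264) = Rational(-6334129, 872)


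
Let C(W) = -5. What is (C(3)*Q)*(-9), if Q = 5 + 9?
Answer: 630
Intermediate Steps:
Q = 14
(C(3)*Q)*(-9) = -5*14*(-9) = -70*(-9) = 630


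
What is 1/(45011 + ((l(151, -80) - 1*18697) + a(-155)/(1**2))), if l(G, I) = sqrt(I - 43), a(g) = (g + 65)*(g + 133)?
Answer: 28294/800550559 - I*sqrt(123)/800550559 ≈ 3.5343e-5 - 1.3854e-8*I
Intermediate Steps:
a(g) = (65 + g)*(133 + g)
l(G, I) = sqrt(-43 + I)
1/(45011 + ((l(151, -80) - 1*18697) + a(-155)/(1**2))) = 1/(45011 + ((sqrt(-43 - 80) - 1*18697) + (8645 + (-155)**2 + 198*(-155))/(1**2))) = 1/(45011 + ((sqrt(-123) - 18697) + (8645 + 24025 - 30690)/1)) = 1/(45011 + ((I*sqrt(123) - 18697) + 1980*1)) = 1/(45011 + ((-18697 + I*sqrt(123)) + 1980)) = 1/(45011 + (-16717 + I*sqrt(123))) = 1/(28294 + I*sqrt(123))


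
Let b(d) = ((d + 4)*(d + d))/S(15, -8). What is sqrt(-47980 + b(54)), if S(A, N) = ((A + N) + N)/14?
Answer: 2*I*sqrt(33919) ≈ 368.34*I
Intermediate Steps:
S(A, N) = N/7 + A/14 (S(A, N) = (A + 2*N)*(1/14) = N/7 + A/14)
b(d) = -28*d*(4 + d) (b(d) = ((d + 4)*(d + d))/((1/7)*(-8) + (1/14)*15) = ((4 + d)*(2*d))/(-8/7 + 15/14) = (2*d*(4 + d))/(-1/14) = (2*d*(4 + d))*(-14) = -28*d*(4 + d))
sqrt(-47980 + b(54)) = sqrt(-47980 - 28*54*(4 + 54)) = sqrt(-47980 - 28*54*58) = sqrt(-47980 - 87696) = sqrt(-135676) = 2*I*sqrt(33919)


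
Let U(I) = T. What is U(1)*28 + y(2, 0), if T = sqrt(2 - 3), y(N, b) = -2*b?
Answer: 28*I ≈ 28.0*I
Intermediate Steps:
T = I (T = sqrt(-1) = I ≈ 1.0*I)
U(I) = I
U(1)*28 + y(2, 0) = I*28 - 2*0 = 28*I + 0 = 28*I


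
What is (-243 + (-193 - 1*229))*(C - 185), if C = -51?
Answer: 156940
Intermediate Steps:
(-243 + (-193 - 1*229))*(C - 185) = (-243 + (-193 - 1*229))*(-51 - 185) = (-243 + (-193 - 229))*(-236) = (-243 - 422)*(-236) = -665*(-236) = 156940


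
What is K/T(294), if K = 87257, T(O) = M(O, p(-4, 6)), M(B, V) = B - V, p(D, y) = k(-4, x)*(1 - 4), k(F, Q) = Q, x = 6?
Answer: 87257/312 ≈ 279.67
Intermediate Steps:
p(D, y) = -18 (p(D, y) = 6*(1 - 4) = 6*(-3) = -18)
T(O) = 18 + O (T(O) = O - 1*(-18) = O + 18 = 18 + O)
K/T(294) = 87257/(18 + 294) = 87257/312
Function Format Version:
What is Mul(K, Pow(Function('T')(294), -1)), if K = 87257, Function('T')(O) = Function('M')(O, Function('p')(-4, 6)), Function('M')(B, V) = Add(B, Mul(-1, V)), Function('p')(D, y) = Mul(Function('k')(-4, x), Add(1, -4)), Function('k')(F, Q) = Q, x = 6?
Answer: Rational(87257, 312) ≈ 279.67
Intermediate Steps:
Function('p')(D, y) = -18 (Function('p')(D, y) = Mul(6, Add(1, -4)) = Mul(6, -3) = -18)
Function('T')(O) = Add(18, O) (Function('T')(O) = Add(O, Mul(-1, -18)) = Add(O, 18) = Add(18, O))
Mul(K, Pow(Function('T')(294), -1)) = Mul(87257, Pow(Add(18, 294), -1)) = Mul(87257, Pow(312, -1)) = Mul(87257, Rational(1, 312)) = Rational(87257, 312)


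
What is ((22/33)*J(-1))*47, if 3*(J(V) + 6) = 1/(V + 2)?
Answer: -1598/9 ≈ -177.56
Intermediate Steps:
J(V) = -6 + 1/(3*(2 + V)) (J(V) = -6 + 1/(3*(V + 2)) = -6 + 1/(3*(2 + V)))
((22/33)*J(-1))*47 = ((22/33)*((-35 - 18*(-1))/(3*(2 - 1))))*47 = ((22*(1/33))*((⅓)*(-35 + 18)/1))*47 = (2*((⅓)*1*(-17))/3)*47 = ((⅔)*(-17/3))*47 = -34/9*47 = -1598/9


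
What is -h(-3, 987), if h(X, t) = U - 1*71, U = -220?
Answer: 291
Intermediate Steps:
h(X, t) = -291 (h(X, t) = -220 - 1*71 = -220 - 71 = -291)
-h(-3, 987) = -1*(-291) = 291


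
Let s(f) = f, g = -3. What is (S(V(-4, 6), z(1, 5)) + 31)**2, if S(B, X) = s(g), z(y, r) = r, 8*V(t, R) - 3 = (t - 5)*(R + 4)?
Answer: 784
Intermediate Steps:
V(t, R) = 3/8 + (-5 + t)*(4 + R)/8 (V(t, R) = 3/8 + ((t - 5)*(R + 4))/8 = 3/8 + ((-5 + t)*(4 + R))/8 = 3/8 + (-5 + t)*(4 + R)/8)
S(B, X) = -3
(S(V(-4, 6), z(1, 5)) + 31)**2 = (-3 + 31)**2 = 28**2 = 784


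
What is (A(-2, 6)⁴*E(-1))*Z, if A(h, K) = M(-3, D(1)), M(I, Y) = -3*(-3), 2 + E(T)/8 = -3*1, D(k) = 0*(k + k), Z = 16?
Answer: -4199040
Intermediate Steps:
D(k) = 0 (D(k) = 0*(2*k) = 0)
E(T) = -40 (E(T) = -16 + 8*(-3*1) = -16 + 8*(-3) = -16 - 24 = -40)
M(I, Y) = 9
A(h, K) = 9
(A(-2, 6)⁴*E(-1))*Z = (9⁴*(-40))*16 = (6561*(-40))*16 = -262440*16 = -4199040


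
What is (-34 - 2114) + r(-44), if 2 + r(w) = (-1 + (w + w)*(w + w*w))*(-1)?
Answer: 164347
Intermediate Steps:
r(w) = -1 - 2*w*(w + w²) (r(w) = -2 + (-1 + (w + w)*(w + w*w))*(-1) = -2 + (-1 + (2*w)*(w + w²))*(-1) = -2 + (-1 + 2*w*(w + w²))*(-1) = -2 + (1 - 2*w*(w + w²)) = -1 - 2*w*(w + w²))
(-34 - 2114) + r(-44) = (-34 - 2114) + (-1 - 2*(-44)² - 2*(-44)³) = -2148 + (-1 - 2*1936 - 2*(-85184)) = -2148 + (-1 - 3872 + 170368) = -2148 + 166495 = 164347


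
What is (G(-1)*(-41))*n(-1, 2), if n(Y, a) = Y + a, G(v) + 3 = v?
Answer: 164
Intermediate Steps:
G(v) = -3 + v
(G(-1)*(-41))*n(-1, 2) = ((-3 - 1)*(-41))*(-1 + 2) = -4*(-41)*1 = 164*1 = 164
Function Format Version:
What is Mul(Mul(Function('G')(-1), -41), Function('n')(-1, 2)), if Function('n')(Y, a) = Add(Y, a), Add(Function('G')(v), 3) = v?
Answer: 164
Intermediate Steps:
Function('G')(v) = Add(-3, v)
Mul(Mul(Function('G')(-1), -41), Function('n')(-1, 2)) = Mul(Mul(Add(-3, -1), -41), Add(-1, 2)) = Mul(Mul(-4, -41), 1) = Mul(164, 1) = 164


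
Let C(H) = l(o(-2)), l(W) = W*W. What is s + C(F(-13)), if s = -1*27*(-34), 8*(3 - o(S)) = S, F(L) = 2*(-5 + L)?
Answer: 14857/16 ≈ 928.56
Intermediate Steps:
F(L) = -10 + 2*L
o(S) = 3 - S/8
l(W) = W²
s = 918 (s = -27*(-34) = 918)
C(H) = 169/16 (C(H) = (3 - ⅛*(-2))² = (3 + ¼)² = (13/4)² = 169/16)
s + C(F(-13)) = 918 + 169/16 = 14857/16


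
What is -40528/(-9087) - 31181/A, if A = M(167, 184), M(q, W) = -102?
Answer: 95825201/308958 ≈ 310.16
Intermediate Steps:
A = -102
-40528/(-9087) - 31181/A = -40528/(-9087) - 31181/(-102) = -40528*(-1/9087) - 31181*(-1/102) = 40528/9087 + 31181/102 = 95825201/308958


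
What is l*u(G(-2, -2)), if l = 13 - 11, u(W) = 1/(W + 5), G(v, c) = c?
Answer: ⅔ ≈ 0.66667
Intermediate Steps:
u(W) = 1/(5 + W)
l = 2
l*u(G(-2, -2)) = 2/(5 - 2) = 2/3 = 2*(⅓) = ⅔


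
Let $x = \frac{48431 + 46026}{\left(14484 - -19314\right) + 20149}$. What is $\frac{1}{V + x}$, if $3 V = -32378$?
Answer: $- \frac{161841}{1746412595} \approx -9.2671 \cdot 10^{-5}$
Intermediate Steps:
$V = - \frac{32378}{3}$ ($V = \frac{1}{3} \left(-32378\right) = - \frac{32378}{3} \approx -10793.0$)
$x = \frac{94457}{53947}$ ($x = \frac{94457}{\left(14484 + 19314\right) + 20149} = \frac{94457}{33798 + 20149} = \frac{94457}{53947} \approx 1.7509$)
$\frac{1}{V + x} = \frac{1}{- \frac{32378}{3} + \frac{94457}{53947}} = \frac{1}{- \frac{1746412595}{161841}} = - \frac{161841}{1746412595}$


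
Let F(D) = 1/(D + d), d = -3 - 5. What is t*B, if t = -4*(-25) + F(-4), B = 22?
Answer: 13189/6 ≈ 2198.2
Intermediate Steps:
d = -8
F(D) = 1/(-8 + D) (F(D) = 1/(D - 8) = 1/(-8 + D))
t = 1199/12 (t = -4*(-25) + 1/(-8 - 4) = 100 + 1/(-12) = 100 - 1/12 = 1199/12 ≈ 99.917)
t*B = (1199/12)*22 = 13189/6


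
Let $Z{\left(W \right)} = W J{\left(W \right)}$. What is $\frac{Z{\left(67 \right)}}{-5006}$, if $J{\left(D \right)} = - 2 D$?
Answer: $\frac{4489}{2503} \approx 1.7934$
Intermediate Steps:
$Z{\left(W \right)} = - 2 W^{2}$ ($Z{\left(W \right)} = W \left(- 2 W\right) = - 2 W^{2}$)
$\frac{Z{\left(67 \right)}}{-5006} = \frac{\left(-2\right) 67^{2}}{-5006} = \left(-2\right) 4489 \left(- \frac{1}{5006}\right) = \left(-8978\right) \left(- \frac{1}{5006}\right) = \frac{4489}{2503}$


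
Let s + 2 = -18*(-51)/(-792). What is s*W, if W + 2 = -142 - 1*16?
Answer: 5560/11 ≈ 505.45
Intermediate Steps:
W = -160 (W = -2 + (-142 - 1*16) = -2 + (-142 - 16) = -2 - 158 = -160)
s = -139/44 (s = -2 - 18*(-51)/(-792) = -2 + 918*(-1/792) = -2 - 51/44 = -139/44 ≈ -3.1591)
s*W = -139/44*(-160) = 5560/11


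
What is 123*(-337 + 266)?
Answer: -8733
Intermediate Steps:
123*(-337 + 266) = 123*(-71) = -8733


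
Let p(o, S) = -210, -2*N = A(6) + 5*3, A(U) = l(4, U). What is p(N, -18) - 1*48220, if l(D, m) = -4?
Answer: -48430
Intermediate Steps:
A(U) = -4
N = -11/2 (N = -(-4 + 5*3)/2 = -(-4 + 15)/2 = -½*11 = -11/2 ≈ -5.5000)
p(N, -18) - 1*48220 = -210 - 1*48220 = -210 - 48220 = -48430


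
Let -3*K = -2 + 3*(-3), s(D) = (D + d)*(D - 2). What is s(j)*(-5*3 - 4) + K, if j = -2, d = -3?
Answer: -1129/3 ≈ -376.33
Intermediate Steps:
s(D) = (-3 + D)*(-2 + D) (s(D) = (D - 3)*(D - 2) = (-3 + D)*(-2 + D))
K = 11/3 (K = -(-2 + 3*(-3))/3 = -(-2 - 9)/3 = -⅓*(-11) = 11/3 ≈ 3.6667)
s(j)*(-5*3 - 4) + K = (6 + (-2)² - 5*(-2))*(-5*3 - 4) + 11/3 = (6 + 4 + 10)*(-15 - 4) + 11/3 = 20*(-19) + 11/3 = -380 + 11/3 = -1129/3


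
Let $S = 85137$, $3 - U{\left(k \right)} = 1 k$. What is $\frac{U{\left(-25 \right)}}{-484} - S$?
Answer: $- \frac{10301584}{121} \approx -85137.0$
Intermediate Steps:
$U{\left(k \right)} = 3 - k$ ($U{\left(k \right)} = 3 - 1 k = 3 - k$)
$\frac{U{\left(-25 \right)}}{-484} - S = \frac{3 - -25}{-484} - 85137 = - \frac{3 + 25}{484} - 85137 = \left(- \frac{1}{484}\right) 28 - 85137 = - \frac{7}{121} - 85137 = - \frac{10301584}{121}$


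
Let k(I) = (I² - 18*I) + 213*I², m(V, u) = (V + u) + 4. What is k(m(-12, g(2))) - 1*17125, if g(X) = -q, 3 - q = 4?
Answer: -6513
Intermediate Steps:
q = -1 (q = 3 - 1*4 = 3 - 4 = -1)
g(X) = 1 (g(X) = -1*(-1) = 1)
m(V, u) = 4 + V + u
k(I) = -18*I + 214*I²
k(m(-12, g(2))) - 1*17125 = 2*(4 - 12 + 1)*(-9 + 107*(4 - 12 + 1)) - 1*17125 = 2*(-7)*(-9 + 107*(-7)) - 17125 = 2*(-7)*(-9 - 749) - 17125 = 2*(-7)*(-758) - 17125 = 10612 - 17125 = -6513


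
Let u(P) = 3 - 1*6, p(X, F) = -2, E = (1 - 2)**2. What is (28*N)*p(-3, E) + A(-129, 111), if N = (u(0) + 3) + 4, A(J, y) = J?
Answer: -353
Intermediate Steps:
E = 1 (E = (-1)**2 = 1)
u(P) = -3 (u(P) = 3 - 6 = -3)
N = 4 (N = (-3 + 3) + 4 = 0 + 4 = 4)
(28*N)*p(-3, E) + A(-129, 111) = (28*4)*(-2) - 129 = 112*(-2) - 129 = -224 - 129 = -353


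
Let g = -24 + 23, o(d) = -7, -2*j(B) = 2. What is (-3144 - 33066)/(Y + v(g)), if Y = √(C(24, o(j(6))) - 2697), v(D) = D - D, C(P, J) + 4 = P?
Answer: 36210*I*√2677/2677 ≈ 699.85*I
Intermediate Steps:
j(B) = -1 (j(B) = -½*2 = -1)
g = -1
C(P, J) = -4 + P
v(D) = 0
Y = I*√2677 (Y = √((-4 + 24) - 2697) = √(20 - 2697) = √(-2677) = I*√2677 ≈ 51.74*I)
(-3144 - 33066)/(Y + v(g)) = (-3144 - 33066)/(I*√2677 + 0) = -36210*(-I*√2677/2677) = -(-36210)*I*√2677/2677 = 36210*I*√2677/2677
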